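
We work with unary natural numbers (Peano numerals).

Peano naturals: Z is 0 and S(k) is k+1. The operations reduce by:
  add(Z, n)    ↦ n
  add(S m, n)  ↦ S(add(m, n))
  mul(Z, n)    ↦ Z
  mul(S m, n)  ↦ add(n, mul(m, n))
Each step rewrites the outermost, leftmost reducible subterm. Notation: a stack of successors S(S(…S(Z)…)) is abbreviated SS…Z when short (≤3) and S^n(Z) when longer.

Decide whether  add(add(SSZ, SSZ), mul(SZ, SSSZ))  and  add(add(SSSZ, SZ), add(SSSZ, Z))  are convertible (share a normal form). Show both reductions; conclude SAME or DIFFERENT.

Answer: SAME — A ⇓ S^7(Z), B ⇓ S^7(Z)

Derivation:
Term A:
  start: add(add(SSZ, SSZ), mul(SZ, SSSZ))
  →1  add(S(add(SZ, SSZ)), mul(SZ, SSSZ))
  →2  S(add(add(SZ, SSZ), mul(SZ, SSSZ)))
  →3  S(add(S(add(Z, SSZ)), mul(SZ, SSSZ)))
  →4  S(S(add(add(Z, SSZ), mul(SZ, SSSZ))))
  →5  S(S(add(SSZ, mul(SZ, SSSZ))))
  →6  S(S(S(add(SZ, mul(SZ, SSSZ)))))
  →7  S(S(S(S(add(Z, mul(SZ, SSSZ))))))
  →8  S(S(S(S(mul(SZ, SSSZ)))))
  →9  S(S(S(S(add(SSSZ, mul(Z, SSSZ))))))
  →10  S(S(S(S(S(add(SSZ, mul(Z, SSSZ)))))))
  →11  S(S(S(S(S(S(add(SZ, mul(Z, SSSZ))))))))
  →12  S(S(S(S(S(S(S(add(Z, mul(Z, SSSZ)))))))))
  →13  S(S(S(S(S(S(S(mul(Z, SSSZ))))))))
  →14  S^7(Z)

Term B:
  start: add(add(SSSZ, SZ), add(SSSZ, Z))
  →1  add(S(add(SSZ, SZ)), add(SSSZ, Z))
  →2  S(add(add(SSZ, SZ), add(SSSZ, Z)))
  →3  S(add(S(add(SZ, SZ)), add(SSSZ, Z)))
  →4  S(S(add(add(SZ, SZ), add(SSSZ, Z))))
  →5  S(S(add(S(add(Z, SZ)), add(SSSZ, Z))))
  →6  S(S(S(add(add(Z, SZ), add(SSSZ, Z)))))
  →7  S(S(S(add(SZ, add(SSSZ, Z)))))
  →8  S(S(S(S(add(Z, add(SSSZ, Z))))))
  →9  S(S(S(S(add(SSSZ, Z)))))
  →10  S(S(S(S(S(add(SSZ, Z))))))
  →11  S(S(S(S(S(S(add(SZ, Z)))))))
  →12  S(S(S(S(S(S(S(add(Z, Z))))))))
  →13  S^7(Z)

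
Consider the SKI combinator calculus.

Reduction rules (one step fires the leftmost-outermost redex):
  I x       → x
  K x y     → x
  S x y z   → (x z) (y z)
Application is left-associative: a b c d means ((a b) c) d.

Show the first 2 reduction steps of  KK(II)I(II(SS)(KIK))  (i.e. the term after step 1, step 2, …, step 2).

  start: KK(II)I(II(SS)(KIK))
  →1  KI(II(SS)(KIK))
  →2  I

Answer: after 2 steps: I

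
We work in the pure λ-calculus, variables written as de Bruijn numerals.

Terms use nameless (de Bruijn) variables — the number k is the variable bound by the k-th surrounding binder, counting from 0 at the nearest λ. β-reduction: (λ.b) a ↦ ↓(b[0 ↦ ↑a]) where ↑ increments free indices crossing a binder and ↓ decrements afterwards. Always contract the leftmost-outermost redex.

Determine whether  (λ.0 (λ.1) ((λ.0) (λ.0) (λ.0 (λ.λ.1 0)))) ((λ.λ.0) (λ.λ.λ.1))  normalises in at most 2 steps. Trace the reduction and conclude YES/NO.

  start: (λ.0 (λ.1) ((λ.0) (λ.0) (λ.0 (λ.λ.1 0)))) ((λ.λ.0) (λ.λ.λ.1))
  [1] (λ.λ.0) (λ.λ.λ.1) (λ.(λ.λ.0) (λ.λ.λ.1)) ((λ.0) (λ.0) (λ.0 (λ.λ.1 0)))
  [2] (λ.0) (λ.(λ.λ.0) (λ.λ.λ.1)) ((λ.0) (λ.0) (λ.0 (λ.λ.1 0)))

Answer: NO — after 2 steps the term is (λ.0) (λ.(λ.λ.0) (λ.λ.λ.1)) ((λ.0) (λ.0) (λ.0 (λ.λ.1 0))), not yet normal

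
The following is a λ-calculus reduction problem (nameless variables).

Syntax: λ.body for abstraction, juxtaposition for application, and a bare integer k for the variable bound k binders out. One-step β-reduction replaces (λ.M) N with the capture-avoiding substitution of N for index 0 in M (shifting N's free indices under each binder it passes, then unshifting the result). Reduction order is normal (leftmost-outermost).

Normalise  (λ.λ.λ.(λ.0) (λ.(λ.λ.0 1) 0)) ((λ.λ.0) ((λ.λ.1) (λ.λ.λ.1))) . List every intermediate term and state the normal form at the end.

  start: (λ.λ.λ.(λ.0) (λ.(λ.λ.0 1) 0)) ((λ.λ.0) ((λ.λ.1) (λ.λ.λ.1)))
  step 1: λ.λ.(λ.0) (λ.(λ.λ.0 1) 0)
  step 2: λ.λ.λ.(λ.λ.0 1) 0
  step 3: λ.λ.λ.λ.0 1

Answer: normal form = λ.λ.λ.λ.0 1  (in 3 steps)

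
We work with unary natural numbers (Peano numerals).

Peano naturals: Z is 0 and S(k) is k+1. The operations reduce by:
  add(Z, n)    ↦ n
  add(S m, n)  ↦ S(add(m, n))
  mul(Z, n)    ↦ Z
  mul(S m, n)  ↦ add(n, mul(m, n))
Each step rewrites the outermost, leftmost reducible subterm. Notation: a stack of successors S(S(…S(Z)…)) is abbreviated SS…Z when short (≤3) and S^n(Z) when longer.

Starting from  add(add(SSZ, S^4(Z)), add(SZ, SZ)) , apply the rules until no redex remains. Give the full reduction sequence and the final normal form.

  start: add(add(SSZ, S^4(Z)), add(SZ, SZ))
  [1] add(S(add(SZ, S^4(Z))), add(SZ, SZ))
  [2] S(add(add(SZ, S^4(Z)), add(SZ, SZ)))
  [3] S(add(S(add(Z, S^4(Z))), add(SZ, SZ)))
  [4] S(S(add(add(Z, S^4(Z)), add(SZ, SZ))))
  [5] S(S(add(S^4(Z), add(SZ, SZ))))
  [6] S(S(S(add(SSSZ, add(SZ, SZ)))))
  [7] S(S(S(S(add(SSZ, add(SZ, SZ))))))
  [8] S(S(S(S(S(add(SZ, add(SZ, SZ)))))))
  [9] S(S(S(S(S(S(add(Z, add(SZ, SZ))))))))
  [10] S(S(S(S(S(S(add(SZ, SZ)))))))
  [11] S(S(S(S(S(S(S(add(Z, SZ))))))))
  [12] S^8(Z)

Answer: normal form = S^8(Z)  (in 12 steps)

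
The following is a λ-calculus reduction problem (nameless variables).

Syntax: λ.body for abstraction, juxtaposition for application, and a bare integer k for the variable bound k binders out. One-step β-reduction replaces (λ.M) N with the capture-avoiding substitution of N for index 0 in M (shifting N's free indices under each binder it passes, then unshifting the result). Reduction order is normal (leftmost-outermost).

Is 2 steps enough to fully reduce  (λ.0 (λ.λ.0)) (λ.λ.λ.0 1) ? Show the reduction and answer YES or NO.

Answer: YES — reaches normal form λ.λ.0 1 in 2 ≤ 2 steps

Reduction:
  start: (λ.0 (λ.λ.0)) (λ.λ.λ.0 1)
  step 1: (λ.λ.λ.0 1) (λ.λ.0)
  step 2: λ.λ.0 1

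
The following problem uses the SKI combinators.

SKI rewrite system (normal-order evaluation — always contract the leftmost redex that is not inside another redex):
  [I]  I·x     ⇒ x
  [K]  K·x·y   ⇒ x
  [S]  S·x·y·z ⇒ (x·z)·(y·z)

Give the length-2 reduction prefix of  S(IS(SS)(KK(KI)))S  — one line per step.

Answer: after 2 steps: S(S(SS)K)S

Reduction:
  start: S(IS(SS)(KK(KI)))S
  [1] S(S(SS)(KK(KI)))S
  [2] S(S(SS)K)S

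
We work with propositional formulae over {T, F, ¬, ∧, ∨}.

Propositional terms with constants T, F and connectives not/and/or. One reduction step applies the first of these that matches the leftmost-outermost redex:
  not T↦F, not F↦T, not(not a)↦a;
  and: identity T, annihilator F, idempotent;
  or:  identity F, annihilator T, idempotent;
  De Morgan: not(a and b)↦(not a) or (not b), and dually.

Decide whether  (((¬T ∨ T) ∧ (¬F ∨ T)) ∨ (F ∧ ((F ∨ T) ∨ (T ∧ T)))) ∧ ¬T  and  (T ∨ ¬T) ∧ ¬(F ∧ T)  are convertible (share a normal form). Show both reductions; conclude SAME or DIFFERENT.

Answer: DIFFERENT — A ⇓ F, B ⇓ T

Reduction:
Term A:
  start: (((¬T ∨ T) ∧ (¬F ∨ T)) ∨ (F ∧ ((F ∨ T) ∨ (T ∧ T)))) ∧ ¬T
  step 1: ((T ∧ (¬F ∨ T)) ∨ (F ∧ ((F ∨ T) ∨ (T ∧ T)))) ∧ ¬T
  step 2: ((¬F ∨ T) ∨ (F ∧ ((F ∨ T) ∨ (T ∧ T)))) ∧ ¬T
  step 3: (T ∨ (F ∧ ((F ∨ T) ∨ (T ∧ T)))) ∧ ¬T
  step 4: T ∧ ¬T
  step 5: ¬T
  step 6: F

Term B:
  start: (T ∨ ¬T) ∧ ¬(F ∧ T)
  step 1: T ∧ ¬(F ∧ T)
  step 2: ¬(F ∧ T)
  step 3: ¬F ∨ ¬T
  step 4: T ∨ ¬T
  step 5: T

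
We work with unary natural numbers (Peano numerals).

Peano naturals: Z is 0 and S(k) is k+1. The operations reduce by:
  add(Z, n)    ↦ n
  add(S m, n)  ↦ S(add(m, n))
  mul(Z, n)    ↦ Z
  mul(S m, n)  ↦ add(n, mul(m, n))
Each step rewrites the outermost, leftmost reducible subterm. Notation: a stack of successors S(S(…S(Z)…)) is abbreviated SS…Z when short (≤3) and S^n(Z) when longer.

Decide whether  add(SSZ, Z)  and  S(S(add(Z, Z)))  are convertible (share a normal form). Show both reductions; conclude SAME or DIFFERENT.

Term A:
  start: add(SSZ, Z)
  →1  S(add(SZ, Z))
  →2  S(S(add(Z, Z)))
  →3  SSZ

Term B:
  start: S(S(add(Z, Z)))
  →1  SSZ

Answer: SAME — A ⇓ SSZ, B ⇓ SSZ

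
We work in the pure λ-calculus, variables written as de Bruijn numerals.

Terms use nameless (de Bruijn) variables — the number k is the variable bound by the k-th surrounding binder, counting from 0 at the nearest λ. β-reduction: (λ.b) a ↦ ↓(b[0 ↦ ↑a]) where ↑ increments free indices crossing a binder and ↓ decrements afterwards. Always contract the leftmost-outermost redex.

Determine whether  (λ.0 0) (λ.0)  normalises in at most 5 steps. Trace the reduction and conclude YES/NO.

  start: (λ.0 0) (λ.0)
  step 1: (λ.0) (λ.0)
  step 2: λ.0

Answer: YES — reaches normal form λ.0 in 2 ≤ 5 steps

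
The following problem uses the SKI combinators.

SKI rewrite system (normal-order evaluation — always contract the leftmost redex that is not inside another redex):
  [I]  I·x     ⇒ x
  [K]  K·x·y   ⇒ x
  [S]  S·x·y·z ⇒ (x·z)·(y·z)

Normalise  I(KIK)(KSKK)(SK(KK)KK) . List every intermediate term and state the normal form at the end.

  start: I(KIK)(KSKK)(SK(KK)KK)
  →1  KIK(KSKK)(SK(KK)KK)
  →2  I(KSKK)(SK(KK)KK)
  →3  KSKK(SK(KK)KK)
  →4  SK(SK(KK)KK)
  →5  SK(KK(KKK)K)
  →6  SK(KK)

Answer: normal form = SK(KK)  (in 6 steps)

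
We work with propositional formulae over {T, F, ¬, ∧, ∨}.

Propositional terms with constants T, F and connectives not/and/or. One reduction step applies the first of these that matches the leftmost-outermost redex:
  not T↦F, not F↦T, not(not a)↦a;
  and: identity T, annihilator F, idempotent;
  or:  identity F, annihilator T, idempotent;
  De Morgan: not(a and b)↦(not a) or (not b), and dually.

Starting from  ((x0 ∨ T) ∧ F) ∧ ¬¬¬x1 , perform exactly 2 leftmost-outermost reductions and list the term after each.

Answer: after 2 steps: F

Derivation:
  start: ((x0 ∨ T) ∧ F) ∧ ¬¬¬x1
  step 1: F ∧ ¬¬¬x1
  step 2: F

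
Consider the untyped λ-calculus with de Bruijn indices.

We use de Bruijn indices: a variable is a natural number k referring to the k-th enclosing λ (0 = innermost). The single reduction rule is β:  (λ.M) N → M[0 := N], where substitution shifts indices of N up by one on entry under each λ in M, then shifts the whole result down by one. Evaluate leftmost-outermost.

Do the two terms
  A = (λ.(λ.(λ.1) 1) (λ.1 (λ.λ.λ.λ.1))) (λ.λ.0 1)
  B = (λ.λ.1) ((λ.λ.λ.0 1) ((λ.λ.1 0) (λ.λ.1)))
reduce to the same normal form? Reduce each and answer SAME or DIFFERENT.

Answer: DIFFERENT — A ⇓ λ.λ.0 (λ.λ.λ.λ.1), B ⇓ λ.λ.λ.0 1

Reduction:
Term A:
  start: (λ.(λ.(λ.1) 1) (λ.1 (λ.λ.λ.λ.1))) (λ.λ.0 1)
  [1] (λ.(λ.1) (λ.λ.0 1)) (λ.(λ.λ.0 1) (λ.λ.λ.λ.1))
  [2] (λ.λ.(λ.λ.0 1) (λ.λ.λ.λ.1)) (λ.λ.0 1)
  [3] λ.(λ.λ.0 1) (λ.λ.λ.λ.1)
  [4] λ.λ.0 (λ.λ.λ.λ.1)

Term B:
  start: (λ.λ.1) ((λ.λ.λ.0 1) ((λ.λ.1 0) (λ.λ.1)))
  [1] λ.(λ.λ.λ.0 1) ((λ.λ.1 0) (λ.λ.1))
  [2] λ.λ.λ.0 1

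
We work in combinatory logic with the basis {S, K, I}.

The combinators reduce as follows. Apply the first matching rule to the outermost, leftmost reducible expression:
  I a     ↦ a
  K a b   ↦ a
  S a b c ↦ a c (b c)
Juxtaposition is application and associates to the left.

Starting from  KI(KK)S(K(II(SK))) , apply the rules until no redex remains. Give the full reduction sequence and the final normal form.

Answer: normal form = S(K(SK))  (in 4 steps)

Reduction:
  start: KI(KK)S(K(II(SK)))
  [1] IS(K(II(SK)))
  [2] S(K(II(SK)))
  [3] S(K(I(SK)))
  [4] S(K(SK))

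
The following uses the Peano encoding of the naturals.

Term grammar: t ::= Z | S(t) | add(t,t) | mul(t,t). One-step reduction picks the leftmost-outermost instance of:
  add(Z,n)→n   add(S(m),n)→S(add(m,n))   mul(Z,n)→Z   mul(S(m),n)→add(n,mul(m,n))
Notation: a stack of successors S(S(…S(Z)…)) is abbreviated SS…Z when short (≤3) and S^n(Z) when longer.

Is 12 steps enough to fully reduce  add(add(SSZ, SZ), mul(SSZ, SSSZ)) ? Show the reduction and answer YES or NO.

Answer: NO — after 12 steps the term is S(S(S(S(S(S(mul(SZ, SSSZ))))))), not yet normal

Reduction:
  start: add(add(SSZ, SZ), mul(SSZ, SSSZ))
  →1  add(S(add(SZ, SZ)), mul(SSZ, SSSZ))
  →2  S(add(add(SZ, SZ), mul(SSZ, SSSZ)))
  →3  S(add(S(add(Z, SZ)), mul(SSZ, SSSZ)))
  →4  S(S(add(add(Z, SZ), mul(SSZ, SSSZ))))
  →5  S(S(add(SZ, mul(SSZ, SSSZ))))
  →6  S(S(S(add(Z, mul(SSZ, SSSZ)))))
  →7  S(S(S(mul(SSZ, SSSZ))))
  →8  S(S(S(add(SSSZ, mul(SZ, SSSZ)))))
  →9  S(S(S(S(add(SSZ, mul(SZ, SSSZ))))))
  →10  S(S(S(S(S(add(SZ, mul(SZ, SSSZ)))))))
  →11  S(S(S(S(S(S(add(Z, mul(SZ, SSSZ))))))))
  →12  S(S(S(S(S(S(mul(SZ, SSSZ)))))))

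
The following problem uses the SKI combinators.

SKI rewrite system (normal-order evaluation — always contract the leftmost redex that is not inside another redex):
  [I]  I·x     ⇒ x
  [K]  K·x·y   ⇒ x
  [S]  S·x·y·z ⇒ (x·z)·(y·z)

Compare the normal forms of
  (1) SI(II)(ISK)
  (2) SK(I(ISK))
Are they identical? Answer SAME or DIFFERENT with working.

Answer: SAME — A ⇓ SK(SK), B ⇓ SK(SK)

Derivation:
Term A:
  start: SI(II)(ISK)
  [1] I(ISK)(II(ISK))
  [2] ISK(II(ISK))
  [3] SK(II(ISK))
  [4] SK(I(ISK))
  [5] SK(ISK)
  [6] SK(SK)

Term B:
  start: SK(I(ISK))
  [1] SK(ISK)
  [2] SK(SK)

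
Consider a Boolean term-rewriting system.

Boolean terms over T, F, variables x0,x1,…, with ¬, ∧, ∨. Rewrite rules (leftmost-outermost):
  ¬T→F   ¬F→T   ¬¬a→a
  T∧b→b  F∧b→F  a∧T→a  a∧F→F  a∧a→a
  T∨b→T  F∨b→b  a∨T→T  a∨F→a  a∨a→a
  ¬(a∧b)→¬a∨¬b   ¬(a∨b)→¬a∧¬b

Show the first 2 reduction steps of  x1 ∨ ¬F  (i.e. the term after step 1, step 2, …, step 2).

Answer: after 2 steps: T

Reduction:
  start: x1 ∨ ¬F
  [1] x1 ∨ T
  [2] T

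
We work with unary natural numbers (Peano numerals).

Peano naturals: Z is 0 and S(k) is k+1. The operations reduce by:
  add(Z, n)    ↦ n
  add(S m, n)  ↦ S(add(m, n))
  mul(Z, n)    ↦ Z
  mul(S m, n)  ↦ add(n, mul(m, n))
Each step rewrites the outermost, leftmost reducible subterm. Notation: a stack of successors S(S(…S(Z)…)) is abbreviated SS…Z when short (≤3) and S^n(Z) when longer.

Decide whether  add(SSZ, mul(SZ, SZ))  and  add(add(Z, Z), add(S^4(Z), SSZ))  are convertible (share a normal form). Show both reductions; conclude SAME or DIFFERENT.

Term A:
  start: add(SSZ, mul(SZ, SZ))
  step 1: S(add(SZ, mul(SZ, SZ)))
  step 2: S(S(add(Z, mul(SZ, SZ))))
  step 3: S(S(mul(SZ, SZ)))
  step 4: S(S(add(SZ, mul(Z, SZ))))
  step 5: S(S(S(add(Z, mul(Z, SZ)))))
  step 6: S(S(S(mul(Z, SZ))))
  step 7: SSSZ

Term B:
  start: add(add(Z, Z), add(S^4(Z), SSZ))
  step 1: add(Z, add(S^4(Z), SSZ))
  step 2: add(S^4(Z), SSZ)
  step 3: S(add(SSSZ, SSZ))
  step 4: S(S(add(SSZ, SSZ)))
  step 5: S(S(S(add(SZ, SSZ))))
  step 6: S(S(S(S(add(Z, SSZ)))))
  step 7: S^6(Z)

Answer: DIFFERENT — A ⇓ SSSZ, B ⇓ S^6(Z)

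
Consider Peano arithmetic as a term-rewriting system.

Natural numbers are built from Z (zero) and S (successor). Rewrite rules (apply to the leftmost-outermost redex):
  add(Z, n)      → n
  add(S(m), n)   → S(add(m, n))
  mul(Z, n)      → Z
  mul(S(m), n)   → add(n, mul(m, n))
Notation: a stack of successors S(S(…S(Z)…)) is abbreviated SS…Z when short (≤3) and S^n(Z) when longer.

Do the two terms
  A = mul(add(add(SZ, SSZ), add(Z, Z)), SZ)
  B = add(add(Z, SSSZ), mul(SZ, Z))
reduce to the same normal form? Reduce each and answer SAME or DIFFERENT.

Answer: SAME — A ⇓ SSSZ, B ⇓ SSSZ

Working:
Term A:
  start: mul(add(add(SZ, SSZ), add(Z, Z)), SZ)
  →1  mul(add(S(add(Z, SSZ)), add(Z, Z)), SZ)
  →2  mul(S(add(add(Z, SSZ), add(Z, Z))), SZ)
  →3  add(SZ, mul(add(add(Z, SSZ), add(Z, Z)), SZ))
  →4  S(add(Z, mul(add(add(Z, SSZ), add(Z, Z)), SZ)))
  →5  S(mul(add(add(Z, SSZ), add(Z, Z)), SZ))
  →6  S(mul(add(SSZ, add(Z, Z)), SZ))
  →7  S(mul(S(add(SZ, add(Z, Z))), SZ))
  →8  S(add(SZ, mul(add(SZ, add(Z, Z)), SZ)))
  →9  S(S(add(Z, mul(add(SZ, add(Z, Z)), SZ))))
  →10  S(S(mul(add(SZ, add(Z, Z)), SZ)))
  →11  S(S(mul(S(add(Z, add(Z, Z))), SZ)))
  →12  S(S(add(SZ, mul(add(Z, add(Z, Z)), SZ))))
  →13  S(S(S(add(Z, mul(add(Z, add(Z, Z)), SZ)))))
  →14  S(S(S(mul(add(Z, add(Z, Z)), SZ))))
  →15  S(S(S(mul(add(Z, Z), SZ))))
  →16  S(S(S(mul(Z, SZ))))
  →17  SSSZ

Term B:
  start: add(add(Z, SSSZ), mul(SZ, Z))
  →1  add(SSSZ, mul(SZ, Z))
  →2  S(add(SSZ, mul(SZ, Z)))
  →3  S(S(add(SZ, mul(SZ, Z))))
  →4  S(S(S(add(Z, mul(SZ, Z)))))
  →5  S(S(S(mul(SZ, Z))))
  →6  S(S(S(add(Z, mul(Z, Z)))))
  →7  S(S(S(mul(Z, Z))))
  →8  SSSZ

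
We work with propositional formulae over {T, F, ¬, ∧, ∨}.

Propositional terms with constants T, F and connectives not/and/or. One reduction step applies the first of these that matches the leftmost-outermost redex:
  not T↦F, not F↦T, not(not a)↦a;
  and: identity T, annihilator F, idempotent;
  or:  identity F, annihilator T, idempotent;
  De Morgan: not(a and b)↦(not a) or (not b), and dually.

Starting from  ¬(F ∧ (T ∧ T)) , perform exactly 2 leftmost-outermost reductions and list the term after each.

Answer: after 2 steps: T ∨ ¬(T ∧ T)

Derivation:
  start: ¬(F ∧ (T ∧ T))
  step 1: ¬F ∨ ¬(T ∧ T)
  step 2: T ∨ ¬(T ∧ T)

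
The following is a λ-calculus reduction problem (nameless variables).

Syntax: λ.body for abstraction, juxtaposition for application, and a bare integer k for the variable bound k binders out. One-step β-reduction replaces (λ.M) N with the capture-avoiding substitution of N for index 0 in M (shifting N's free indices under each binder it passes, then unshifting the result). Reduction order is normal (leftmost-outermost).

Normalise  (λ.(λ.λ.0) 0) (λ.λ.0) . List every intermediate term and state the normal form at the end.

  start: (λ.(λ.λ.0) 0) (λ.λ.0)
  [1] (λ.λ.0) (λ.λ.0)
  [2] λ.0

Answer: normal form = λ.0  (in 2 steps)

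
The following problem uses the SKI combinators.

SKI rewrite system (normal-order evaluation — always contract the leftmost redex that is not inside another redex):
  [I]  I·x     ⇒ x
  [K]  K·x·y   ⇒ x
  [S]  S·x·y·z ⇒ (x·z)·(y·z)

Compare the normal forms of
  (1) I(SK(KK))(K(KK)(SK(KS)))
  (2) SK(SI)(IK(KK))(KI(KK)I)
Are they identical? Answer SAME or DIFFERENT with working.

Term A:
  start: I(SK(KK))(K(KK)(SK(KS)))
  →1  SK(KK)(K(KK)(SK(KS)))
  →2  K(K(KK)(SK(KS)))(KK(K(KK)(SK(KS))))
  →3  K(KK)(SK(KS))
  →4  KK

Term B:
  start: SK(SI)(IK(KK))(KI(KK)I)
  →1  K(IK(KK))(SI(IK(KK)))(KI(KK)I)
  →2  IK(KK)(KI(KK)I)
  →3  K(KK)(KI(KK)I)
  →4  KK

Answer: SAME — A ⇓ KK, B ⇓ KK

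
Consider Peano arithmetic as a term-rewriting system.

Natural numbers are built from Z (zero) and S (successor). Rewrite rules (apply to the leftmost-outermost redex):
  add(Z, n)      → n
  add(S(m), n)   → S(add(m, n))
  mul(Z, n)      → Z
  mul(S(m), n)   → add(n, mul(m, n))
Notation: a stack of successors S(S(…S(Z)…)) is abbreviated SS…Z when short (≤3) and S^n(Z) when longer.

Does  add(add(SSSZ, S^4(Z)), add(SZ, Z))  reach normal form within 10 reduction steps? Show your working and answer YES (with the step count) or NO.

  start: add(add(SSSZ, S^4(Z)), add(SZ, Z))
  step 1: add(S(add(SSZ, S^4(Z))), add(SZ, Z))
  step 2: S(add(add(SSZ, S^4(Z)), add(SZ, Z)))
  step 3: S(add(S(add(SZ, S^4(Z))), add(SZ, Z)))
  step 4: S(S(add(add(SZ, S^4(Z)), add(SZ, Z))))
  step 5: S(S(add(S(add(Z, S^4(Z))), add(SZ, Z))))
  step 6: S(S(S(add(add(Z, S^4(Z)), add(SZ, Z)))))
  step 7: S(S(S(add(S^4(Z), add(SZ, Z)))))
  step 8: S(S(S(S(add(SSSZ, add(SZ, Z))))))
  step 9: S(S(S(S(S(add(SSZ, add(SZ, Z)))))))
  step 10: S(S(S(S(S(S(add(SZ, add(SZ, Z))))))))

Answer: NO — after 10 steps the term is S(S(S(S(S(S(add(SZ, add(SZ, Z)))))))), not yet normal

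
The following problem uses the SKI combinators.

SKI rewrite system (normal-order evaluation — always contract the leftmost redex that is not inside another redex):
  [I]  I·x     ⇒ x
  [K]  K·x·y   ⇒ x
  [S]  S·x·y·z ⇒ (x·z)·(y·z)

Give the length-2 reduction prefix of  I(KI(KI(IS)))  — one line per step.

  start: I(KI(KI(IS)))
  →1  KI(KI(IS))
  →2  I

Answer: after 2 steps: I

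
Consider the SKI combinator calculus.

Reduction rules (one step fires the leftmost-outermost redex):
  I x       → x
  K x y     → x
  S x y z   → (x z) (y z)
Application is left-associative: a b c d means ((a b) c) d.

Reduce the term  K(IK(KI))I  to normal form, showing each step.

Answer: normal form = K(KI)  (in 2 steps)

Working:
  start: K(IK(KI))I
  step 1: IK(KI)
  step 2: K(KI)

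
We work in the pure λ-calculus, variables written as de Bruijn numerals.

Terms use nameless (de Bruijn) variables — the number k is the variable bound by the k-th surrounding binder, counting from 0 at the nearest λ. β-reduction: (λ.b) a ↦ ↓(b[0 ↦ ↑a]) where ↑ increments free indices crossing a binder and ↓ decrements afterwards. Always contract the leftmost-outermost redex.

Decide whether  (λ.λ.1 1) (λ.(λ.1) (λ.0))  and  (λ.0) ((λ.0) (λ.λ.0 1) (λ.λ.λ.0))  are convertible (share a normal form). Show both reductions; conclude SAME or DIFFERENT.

Term A:
  start: (λ.λ.1 1) (λ.(λ.1) (λ.0))
  step 1: λ.(λ.(λ.1) (λ.0)) (λ.(λ.1) (λ.0))
  step 2: λ.(λ.λ.(λ.1) (λ.0)) (λ.0)
  step 3: λ.λ.(λ.1) (λ.0)
  step 4: λ.λ.0

Term B:
  start: (λ.0) ((λ.0) (λ.λ.0 1) (λ.λ.λ.0))
  step 1: (λ.0) (λ.λ.0 1) (λ.λ.λ.0)
  step 2: (λ.λ.0 1) (λ.λ.λ.0)
  step 3: λ.0 (λ.λ.λ.0)

Answer: DIFFERENT — A ⇓ λ.λ.0, B ⇓ λ.0 (λ.λ.λ.0)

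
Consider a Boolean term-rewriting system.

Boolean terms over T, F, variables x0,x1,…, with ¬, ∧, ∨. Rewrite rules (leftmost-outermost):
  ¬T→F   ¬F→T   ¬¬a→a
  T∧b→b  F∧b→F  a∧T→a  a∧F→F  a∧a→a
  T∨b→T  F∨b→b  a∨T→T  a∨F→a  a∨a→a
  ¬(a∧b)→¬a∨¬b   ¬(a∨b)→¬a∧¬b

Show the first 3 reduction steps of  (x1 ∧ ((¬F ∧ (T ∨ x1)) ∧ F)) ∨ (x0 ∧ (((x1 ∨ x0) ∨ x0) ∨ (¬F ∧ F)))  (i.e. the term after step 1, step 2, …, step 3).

  start: (x1 ∧ ((¬F ∧ (T ∨ x1)) ∧ F)) ∨ (x0 ∧ (((x1 ∨ x0) ∨ x0) ∨ (¬F ∧ F)))
  step 1: (x1 ∧ F) ∨ (x0 ∧ (((x1 ∨ x0) ∨ x0) ∨ (¬F ∧ F)))
  step 2: F ∨ (x0 ∧ (((x1 ∨ x0) ∨ x0) ∨ (¬F ∧ F)))
  step 3: x0 ∧ (((x1 ∨ x0) ∨ x0) ∨ (¬F ∧ F))

Answer: after 3 steps: x0 ∧ (((x1 ∨ x0) ∨ x0) ∨ (¬F ∧ F))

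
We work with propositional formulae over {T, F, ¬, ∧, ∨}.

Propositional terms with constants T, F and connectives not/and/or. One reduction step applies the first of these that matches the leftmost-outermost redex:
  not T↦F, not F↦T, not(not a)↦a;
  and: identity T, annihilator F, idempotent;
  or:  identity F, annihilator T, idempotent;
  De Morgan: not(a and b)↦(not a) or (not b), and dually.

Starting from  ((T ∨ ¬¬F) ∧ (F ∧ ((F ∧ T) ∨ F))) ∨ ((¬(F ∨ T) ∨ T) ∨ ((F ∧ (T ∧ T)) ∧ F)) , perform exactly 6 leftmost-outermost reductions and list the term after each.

  start: ((T ∨ ¬¬F) ∧ (F ∧ ((F ∧ T) ∨ F))) ∨ ((¬(F ∨ T) ∨ T) ∨ ((F ∧ (T ∧ T)) ∧ F))
  →1  (T ∧ (F ∧ ((F ∧ T) ∨ F))) ∨ ((¬(F ∨ T) ∨ T) ∨ ((F ∧ (T ∧ T)) ∧ F))
  →2  (F ∧ ((F ∧ T) ∨ F)) ∨ ((¬(F ∨ T) ∨ T) ∨ ((F ∧ (T ∧ T)) ∧ F))
  →3  F ∨ ((¬(F ∨ T) ∨ T) ∨ ((F ∧ (T ∧ T)) ∧ F))
  →4  (¬(F ∨ T) ∨ T) ∨ ((F ∧ (T ∧ T)) ∧ F)
  →5  T ∨ ((F ∧ (T ∧ T)) ∧ F)
  →6  T

Answer: after 6 steps: T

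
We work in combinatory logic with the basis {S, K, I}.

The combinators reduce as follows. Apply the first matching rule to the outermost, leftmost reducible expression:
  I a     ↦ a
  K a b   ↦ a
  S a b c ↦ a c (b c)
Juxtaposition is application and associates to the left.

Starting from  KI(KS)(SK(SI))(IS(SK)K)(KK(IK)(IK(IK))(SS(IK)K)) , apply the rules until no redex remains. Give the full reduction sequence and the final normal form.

Answer: normal form = K(KK)  (in 12 steps)

Derivation:
  start: KI(KS)(SK(SI))(IS(SK)K)(KK(IK)(IK(IK))(SS(IK)K))
  [1] I(SK(SI))(IS(SK)K)(KK(IK)(IK(IK))(SS(IK)K))
  [2] SK(SI)(IS(SK)K)(KK(IK)(IK(IK))(SS(IK)K))
  [3] K(IS(SK)K)(SI(IS(SK)K))(KK(IK)(IK(IK))(SS(IK)K))
  [4] IS(SK)K(KK(IK)(IK(IK))(SS(IK)K))
  [5] S(SK)K(KK(IK)(IK(IK))(SS(IK)K))
  [6] SK(KK(IK)(IK(IK))(SS(IK)K))(K(KK(IK)(IK(IK))(SS(IK)K)))
  [7] K(K(KK(IK)(IK(IK))(SS(IK)K)))(KK(IK)(IK(IK))(SS(IK)K)(K(KK(IK)(IK(IK))(SS(IK)K))))
  [8] K(KK(IK)(IK(IK))(SS(IK)K))
  [9] K(K(IK(IK))(SS(IK)K))
  [10] K(IK(IK))
  [11] K(K(IK))
  [12] K(KK)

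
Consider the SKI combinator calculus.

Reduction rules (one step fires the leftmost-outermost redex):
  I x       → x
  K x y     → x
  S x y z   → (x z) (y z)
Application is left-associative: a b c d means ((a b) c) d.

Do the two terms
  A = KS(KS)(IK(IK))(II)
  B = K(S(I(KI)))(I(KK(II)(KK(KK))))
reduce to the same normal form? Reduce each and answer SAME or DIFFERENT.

Term A:
  start: KS(KS)(IK(IK))(II)
  step 1: S(IK(IK))(II)
  step 2: S(K(IK))(II)
  step 3: S(KK)(II)
  step 4: S(KK)I

Term B:
  start: K(S(I(KI)))(I(KK(II)(KK(KK))))
  step 1: S(I(KI))
  step 2: S(KI)

Answer: DIFFERENT — A ⇓ S(KK)I, B ⇓ S(KI)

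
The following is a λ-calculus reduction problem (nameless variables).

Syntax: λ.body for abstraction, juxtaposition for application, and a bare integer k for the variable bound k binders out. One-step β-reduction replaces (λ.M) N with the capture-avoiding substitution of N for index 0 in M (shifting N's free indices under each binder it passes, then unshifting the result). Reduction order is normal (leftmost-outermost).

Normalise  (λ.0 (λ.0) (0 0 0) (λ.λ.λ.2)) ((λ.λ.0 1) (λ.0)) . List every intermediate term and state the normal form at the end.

  start: (λ.0 (λ.0) (0 0 0) (λ.λ.λ.2)) ((λ.λ.0 1) (λ.0))
  step 1: (λ.λ.0 1) (λ.0) (λ.0) ((λ.λ.0 1) (λ.0) ((λ.λ.0 1) (λ.0)) ((λ.λ.0 1) (λ.0))) (λ.λ.λ.2)
  step 2: (λ.0 (λ.0)) (λ.0) ((λ.λ.0 1) (λ.0) ((λ.λ.0 1) (λ.0)) ((λ.λ.0 1) (λ.0))) (λ.λ.λ.2)
  step 3: (λ.0) (λ.0) ((λ.λ.0 1) (λ.0) ((λ.λ.0 1) (λ.0)) ((λ.λ.0 1) (λ.0))) (λ.λ.λ.2)
  step 4: (λ.0) ((λ.λ.0 1) (λ.0) ((λ.λ.0 1) (λ.0)) ((λ.λ.0 1) (λ.0))) (λ.λ.λ.2)
  step 5: (λ.λ.0 1) (λ.0) ((λ.λ.0 1) (λ.0)) ((λ.λ.0 1) (λ.0)) (λ.λ.λ.2)
  step 6: (λ.0 (λ.0)) ((λ.λ.0 1) (λ.0)) ((λ.λ.0 1) (λ.0)) (λ.λ.λ.2)
  step 7: (λ.λ.0 1) (λ.0) (λ.0) ((λ.λ.0 1) (λ.0)) (λ.λ.λ.2)
  step 8: (λ.0 (λ.0)) (λ.0) ((λ.λ.0 1) (λ.0)) (λ.λ.λ.2)
  step 9: (λ.0) (λ.0) ((λ.λ.0 1) (λ.0)) (λ.λ.λ.2)
  step 10: (λ.0) ((λ.λ.0 1) (λ.0)) (λ.λ.λ.2)
  step 11: (λ.λ.0 1) (λ.0) (λ.λ.λ.2)
  step 12: (λ.0 (λ.0)) (λ.λ.λ.2)
  step 13: (λ.λ.λ.2) (λ.0)
  step 14: λ.λ.λ.0

Answer: normal form = λ.λ.λ.0  (in 14 steps)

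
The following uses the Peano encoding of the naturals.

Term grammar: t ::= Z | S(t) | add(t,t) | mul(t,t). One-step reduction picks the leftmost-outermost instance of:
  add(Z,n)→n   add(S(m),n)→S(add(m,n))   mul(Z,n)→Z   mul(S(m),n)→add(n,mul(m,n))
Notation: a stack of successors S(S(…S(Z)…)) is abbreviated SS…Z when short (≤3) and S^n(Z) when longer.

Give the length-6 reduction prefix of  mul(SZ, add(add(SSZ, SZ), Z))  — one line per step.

  start: mul(SZ, add(add(SSZ, SZ), Z))
  →1  add(add(add(SSZ, SZ), Z), mul(Z, add(add(SSZ, SZ), Z)))
  →2  add(add(S(add(SZ, SZ)), Z), mul(Z, add(add(SSZ, SZ), Z)))
  →3  add(S(add(add(SZ, SZ), Z)), mul(Z, add(add(SSZ, SZ), Z)))
  →4  S(add(add(add(SZ, SZ), Z), mul(Z, add(add(SSZ, SZ), Z))))
  →5  S(add(add(S(add(Z, SZ)), Z), mul(Z, add(add(SSZ, SZ), Z))))
  →6  S(add(S(add(add(Z, SZ), Z)), mul(Z, add(add(SSZ, SZ), Z))))

Answer: after 6 steps: S(add(S(add(add(Z, SZ), Z)), mul(Z, add(add(SSZ, SZ), Z))))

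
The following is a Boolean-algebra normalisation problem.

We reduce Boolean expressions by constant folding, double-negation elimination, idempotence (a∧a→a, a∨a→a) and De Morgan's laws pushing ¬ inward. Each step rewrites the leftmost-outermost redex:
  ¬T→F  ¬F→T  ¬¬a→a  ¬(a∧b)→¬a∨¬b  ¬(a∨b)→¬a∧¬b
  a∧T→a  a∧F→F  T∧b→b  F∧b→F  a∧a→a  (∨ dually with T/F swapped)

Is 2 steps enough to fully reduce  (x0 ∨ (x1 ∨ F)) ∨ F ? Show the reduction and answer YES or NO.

  start: (x0 ∨ (x1 ∨ F)) ∨ F
  →1  x0 ∨ (x1 ∨ F)
  →2  x0 ∨ x1

Answer: YES — reaches normal form x0 ∨ x1 in 2 ≤ 2 steps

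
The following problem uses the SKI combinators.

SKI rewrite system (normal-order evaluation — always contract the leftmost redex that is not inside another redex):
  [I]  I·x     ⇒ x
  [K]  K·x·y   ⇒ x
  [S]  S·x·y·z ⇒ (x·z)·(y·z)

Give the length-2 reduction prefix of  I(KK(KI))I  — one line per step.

Answer: after 2 steps: KI

Reduction:
  start: I(KK(KI))I
  →1  KK(KI)I
  →2  KI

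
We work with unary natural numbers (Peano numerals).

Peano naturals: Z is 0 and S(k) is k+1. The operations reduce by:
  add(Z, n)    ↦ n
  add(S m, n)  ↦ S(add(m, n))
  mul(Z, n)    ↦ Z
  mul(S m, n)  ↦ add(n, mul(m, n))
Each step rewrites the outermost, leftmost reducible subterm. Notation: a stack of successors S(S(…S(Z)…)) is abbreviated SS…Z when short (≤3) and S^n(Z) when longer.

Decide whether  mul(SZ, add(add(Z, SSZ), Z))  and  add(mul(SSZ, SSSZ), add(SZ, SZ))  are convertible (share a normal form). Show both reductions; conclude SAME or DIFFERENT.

Answer: DIFFERENT — A ⇓ SSZ, B ⇓ S^8(Z)

Working:
Term A:
  start: mul(SZ, add(add(Z, SSZ), Z))
  step 1: add(add(add(Z, SSZ), Z), mul(Z, add(add(Z, SSZ), Z)))
  step 2: add(add(SSZ, Z), mul(Z, add(add(Z, SSZ), Z)))
  step 3: add(S(add(SZ, Z)), mul(Z, add(add(Z, SSZ), Z)))
  step 4: S(add(add(SZ, Z), mul(Z, add(add(Z, SSZ), Z))))
  step 5: S(add(S(add(Z, Z)), mul(Z, add(add(Z, SSZ), Z))))
  step 6: S(S(add(add(Z, Z), mul(Z, add(add(Z, SSZ), Z)))))
  step 7: S(S(add(Z, mul(Z, add(add(Z, SSZ), Z)))))
  step 8: S(S(mul(Z, add(add(Z, SSZ), Z))))
  step 9: SSZ

Term B:
  start: add(mul(SSZ, SSSZ), add(SZ, SZ))
  step 1: add(add(SSSZ, mul(SZ, SSSZ)), add(SZ, SZ))
  step 2: add(S(add(SSZ, mul(SZ, SSSZ))), add(SZ, SZ))
  step 3: S(add(add(SSZ, mul(SZ, SSSZ)), add(SZ, SZ)))
  step 4: S(add(S(add(SZ, mul(SZ, SSSZ))), add(SZ, SZ)))
  step 5: S(S(add(add(SZ, mul(SZ, SSSZ)), add(SZ, SZ))))
  step 6: S(S(add(S(add(Z, mul(SZ, SSSZ))), add(SZ, SZ))))
  step 7: S(S(S(add(add(Z, mul(SZ, SSSZ)), add(SZ, SZ)))))
  step 8: S(S(S(add(mul(SZ, SSSZ), add(SZ, SZ)))))
  step 9: S(S(S(add(add(SSSZ, mul(Z, SSSZ)), add(SZ, SZ)))))
  step 10: S(S(S(add(S(add(SSZ, mul(Z, SSSZ))), add(SZ, SZ)))))
  step 11: S(S(S(S(add(add(SSZ, mul(Z, SSSZ)), add(SZ, SZ))))))
  step 12: S(S(S(S(add(S(add(SZ, mul(Z, SSSZ))), add(SZ, SZ))))))
  step 13: S(S(S(S(S(add(add(SZ, mul(Z, SSSZ)), add(SZ, SZ)))))))
  step 14: S(S(S(S(S(add(S(add(Z, mul(Z, SSSZ))), add(SZ, SZ)))))))
  step 15: S(S(S(S(S(S(add(add(Z, mul(Z, SSSZ)), add(SZ, SZ))))))))
  step 16: S(S(S(S(S(S(add(mul(Z, SSSZ), add(SZ, SZ))))))))
  step 17: S(S(S(S(S(S(add(Z, add(SZ, SZ))))))))
  step 18: S(S(S(S(S(S(add(SZ, SZ)))))))
  step 19: S(S(S(S(S(S(S(add(Z, SZ))))))))
  step 20: S^8(Z)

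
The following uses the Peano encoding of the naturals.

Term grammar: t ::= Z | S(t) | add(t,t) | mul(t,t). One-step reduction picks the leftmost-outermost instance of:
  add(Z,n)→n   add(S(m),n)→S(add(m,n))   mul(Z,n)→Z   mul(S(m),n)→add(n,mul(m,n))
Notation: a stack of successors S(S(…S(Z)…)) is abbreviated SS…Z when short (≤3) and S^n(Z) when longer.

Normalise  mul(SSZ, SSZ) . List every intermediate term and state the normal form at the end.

Answer: normal form = S^4(Z)  (in 9 steps)

Derivation:
  start: mul(SSZ, SSZ)
  step 1: add(SSZ, mul(SZ, SSZ))
  step 2: S(add(SZ, mul(SZ, SSZ)))
  step 3: S(S(add(Z, mul(SZ, SSZ))))
  step 4: S(S(mul(SZ, SSZ)))
  step 5: S(S(add(SSZ, mul(Z, SSZ))))
  step 6: S(S(S(add(SZ, mul(Z, SSZ)))))
  step 7: S(S(S(S(add(Z, mul(Z, SSZ))))))
  step 8: S(S(S(S(mul(Z, SSZ)))))
  step 9: S^4(Z)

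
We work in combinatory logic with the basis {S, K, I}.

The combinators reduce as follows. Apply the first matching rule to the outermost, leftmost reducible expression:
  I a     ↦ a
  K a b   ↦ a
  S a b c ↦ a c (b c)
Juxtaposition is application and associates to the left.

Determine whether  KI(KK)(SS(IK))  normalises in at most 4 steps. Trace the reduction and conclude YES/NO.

  start: KI(KK)(SS(IK))
  step 1: I(SS(IK))
  step 2: SS(IK)
  step 3: SSK

Answer: YES — reaches normal form SSK in 3 ≤ 4 steps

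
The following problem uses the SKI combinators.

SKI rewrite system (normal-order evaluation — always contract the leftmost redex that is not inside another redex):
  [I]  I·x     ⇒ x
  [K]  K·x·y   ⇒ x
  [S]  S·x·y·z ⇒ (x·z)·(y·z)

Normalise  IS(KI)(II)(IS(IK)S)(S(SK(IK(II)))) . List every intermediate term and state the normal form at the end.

  start: IS(KI)(II)(IS(IK)S)(S(SK(IK(II))))
  →1  S(KI)(II)(IS(IK)S)(S(SK(IK(II))))
  →2  KI(IS(IK)S)(II(IS(IK)S))(S(SK(IK(II))))
  →3  I(II(IS(IK)S))(S(SK(IK(II))))
  →4  II(IS(IK)S)(S(SK(IK(II))))
  →5  I(IS(IK)S)(S(SK(IK(II))))
  →6  IS(IK)S(S(SK(IK(II))))
  →7  S(IK)S(S(SK(IK(II))))
  →8  IK(S(SK(IK(II))))(S(S(SK(IK(II)))))
  →9  K(S(SK(IK(II))))(S(S(SK(IK(II)))))
  →10  S(SK(IK(II)))
  →11  S(SK(K(II)))
  →12  S(SK(KI))

Answer: normal form = S(SK(KI))  (in 12 steps)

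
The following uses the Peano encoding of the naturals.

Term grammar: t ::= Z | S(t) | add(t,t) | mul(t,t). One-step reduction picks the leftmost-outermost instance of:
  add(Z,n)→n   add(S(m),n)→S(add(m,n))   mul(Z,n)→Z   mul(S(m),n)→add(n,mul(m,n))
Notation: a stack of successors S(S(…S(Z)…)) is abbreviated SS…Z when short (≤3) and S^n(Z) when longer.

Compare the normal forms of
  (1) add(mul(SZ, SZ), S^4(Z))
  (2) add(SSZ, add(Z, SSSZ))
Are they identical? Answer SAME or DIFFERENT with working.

Term A:
  start: add(mul(SZ, SZ), S^4(Z))
  →1  add(add(SZ, mul(Z, SZ)), S^4(Z))
  →2  add(S(add(Z, mul(Z, SZ))), S^4(Z))
  →3  S(add(add(Z, mul(Z, SZ)), S^4(Z)))
  →4  S(add(mul(Z, SZ), S^4(Z)))
  →5  S(add(Z, S^4(Z)))
  →6  S^5(Z)

Term B:
  start: add(SSZ, add(Z, SSSZ))
  →1  S(add(SZ, add(Z, SSSZ)))
  →2  S(S(add(Z, add(Z, SSSZ))))
  →3  S(S(add(Z, SSSZ)))
  →4  S^5(Z)

Answer: SAME — A ⇓ S^5(Z), B ⇓ S^5(Z)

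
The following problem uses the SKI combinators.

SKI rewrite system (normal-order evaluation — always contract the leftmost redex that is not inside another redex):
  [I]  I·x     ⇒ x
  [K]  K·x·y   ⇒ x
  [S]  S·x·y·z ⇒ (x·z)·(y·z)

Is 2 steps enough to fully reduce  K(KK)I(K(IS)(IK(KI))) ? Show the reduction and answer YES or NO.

Answer: YES — reaches normal form K in 2 ≤ 2 steps

Derivation:
  start: K(KK)I(K(IS)(IK(KI)))
  →1  KK(K(IS)(IK(KI)))
  →2  K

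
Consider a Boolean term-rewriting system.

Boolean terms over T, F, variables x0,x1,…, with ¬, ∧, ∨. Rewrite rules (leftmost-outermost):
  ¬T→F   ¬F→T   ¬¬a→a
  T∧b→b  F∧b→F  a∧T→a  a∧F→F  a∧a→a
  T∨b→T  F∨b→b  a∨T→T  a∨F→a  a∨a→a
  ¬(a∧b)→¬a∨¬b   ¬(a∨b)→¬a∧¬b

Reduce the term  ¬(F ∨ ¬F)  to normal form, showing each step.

Answer: normal form = F  (in 4 steps)

Derivation:
  start: ¬(F ∨ ¬F)
  step 1: ¬F ∧ ¬¬F
  step 2: T ∧ ¬¬F
  step 3: ¬¬F
  step 4: F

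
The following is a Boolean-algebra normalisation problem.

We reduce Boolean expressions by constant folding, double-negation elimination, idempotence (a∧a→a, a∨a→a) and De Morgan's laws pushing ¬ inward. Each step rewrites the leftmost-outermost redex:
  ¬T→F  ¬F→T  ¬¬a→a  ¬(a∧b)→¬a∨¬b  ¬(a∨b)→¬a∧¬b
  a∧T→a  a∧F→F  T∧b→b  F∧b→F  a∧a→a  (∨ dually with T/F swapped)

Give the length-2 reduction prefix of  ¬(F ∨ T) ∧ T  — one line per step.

  start: ¬(F ∨ T) ∧ T
  step 1: ¬(F ∨ T)
  step 2: ¬F ∧ ¬T

Answer: after 2 steps: ¬F ∧ ¬T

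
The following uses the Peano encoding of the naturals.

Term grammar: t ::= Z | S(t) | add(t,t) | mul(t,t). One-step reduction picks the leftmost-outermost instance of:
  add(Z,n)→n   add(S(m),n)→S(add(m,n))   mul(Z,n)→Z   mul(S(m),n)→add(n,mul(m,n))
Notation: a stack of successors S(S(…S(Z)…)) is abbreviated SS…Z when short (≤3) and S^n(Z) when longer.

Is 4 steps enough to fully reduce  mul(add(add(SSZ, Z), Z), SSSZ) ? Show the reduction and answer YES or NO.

Answer: NO — after 4 steps the term is S(add(SSZ, mul(add(add(SZ, Z), Z), SSSZ))), not yet normal

Working:
  start: mul(add(add(SSZ, Z), Z), SSSZ)
  step 1: mul(add(S(add(SZ, Z)), Z), SSSZ)
  step 2: mul(S(add(add(SZ, Z), Z)), SSSZ)
  step 3: add(SSSZ, mul(add(add(SZ, Z), Z), SSSZ))
  step 4: S(add(SSZ, mul(add(add(SZ, Z), Z), SSSZ)))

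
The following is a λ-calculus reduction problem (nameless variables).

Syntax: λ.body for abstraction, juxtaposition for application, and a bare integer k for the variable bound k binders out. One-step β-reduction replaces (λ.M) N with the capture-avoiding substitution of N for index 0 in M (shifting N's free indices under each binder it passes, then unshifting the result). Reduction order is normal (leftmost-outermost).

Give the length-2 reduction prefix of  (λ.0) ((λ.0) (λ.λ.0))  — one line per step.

  start: (λ.0) ((λ.0) (λ.λ.0))
  [1] (λ.0) (λ.λ.0)
  [2] λ.λ.0

Answer: after 2 steps: λ.λ.0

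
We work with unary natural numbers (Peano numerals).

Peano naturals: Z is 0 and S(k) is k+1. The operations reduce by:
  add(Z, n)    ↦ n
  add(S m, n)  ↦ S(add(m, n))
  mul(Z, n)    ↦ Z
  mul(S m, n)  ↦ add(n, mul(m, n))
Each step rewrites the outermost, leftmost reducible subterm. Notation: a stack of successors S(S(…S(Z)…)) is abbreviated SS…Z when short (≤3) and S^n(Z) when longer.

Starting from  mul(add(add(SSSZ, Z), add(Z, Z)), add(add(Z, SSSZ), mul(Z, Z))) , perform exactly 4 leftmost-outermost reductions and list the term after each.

Answer: after 4 steps: add(add(SSSZ, mul(Z, Z)), mul(add(add(SSZ, Z), add(Z, Z)), add(add(Z, SSSZ), mul(Z, Z))))

Derivation:
  start: mul(add(add(SSSZ, Z), add(Z, Z)), add(add(Z, SSSZ), mul(Z, Z)))
  [1] mul(add(S(add(SSZ, Z)), add(Z, Z)), add(add(Z, SSSZ), mul(Z, Z)))
  [2] mul(S(add(add(SSZ, Z), add(Z, Z))), add(add(Z, SSSZ), mul(Z, Z)))
  [3] add(add(add(Z, SSSZ), mul(Z, Z)), mul(add(add(SSZ, Z), add(Z, Z)), add(add(Z, SSSZ), mul(Z, Z))))
  [4] add(add(SSSZ, mul(Z, Z)), mul(add(add(SSZ, Z), add(Z, Z)), add(add(Z, SSSZ), mul(Z, Z))))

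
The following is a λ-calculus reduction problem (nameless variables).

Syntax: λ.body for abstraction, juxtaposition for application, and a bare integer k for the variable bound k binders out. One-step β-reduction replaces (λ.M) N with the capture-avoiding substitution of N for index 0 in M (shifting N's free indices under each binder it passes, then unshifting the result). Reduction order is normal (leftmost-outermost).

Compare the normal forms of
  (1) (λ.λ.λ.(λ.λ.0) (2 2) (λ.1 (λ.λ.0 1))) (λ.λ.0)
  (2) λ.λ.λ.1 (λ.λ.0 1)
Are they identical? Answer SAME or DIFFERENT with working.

Term A:
  start: (λ.λ.λ.(λ.λ.0) (2 2) (λ.1 (λ.λ.0 1))) (λ.λ.0)
  →1  λ.λ.(λ.λ.0) ((λ.λ.0) (λ.λ.0)) (λ.1 (λ.λ.0 1))
  →2  λ.λ.(λ.0) (λ.1 (λ.λ.0 1))
  →3  λ.λ.λ.1 (λ.λ.0 1)

Term B:
  start: λ.λ.λ.1 (λ.λ.0 1)

Answer: SAME — A ⇓ λ.λ.λ.1 (λ.λ.0 1), B ⇓ λ.λ.λ.1 (λ.λ.0 1)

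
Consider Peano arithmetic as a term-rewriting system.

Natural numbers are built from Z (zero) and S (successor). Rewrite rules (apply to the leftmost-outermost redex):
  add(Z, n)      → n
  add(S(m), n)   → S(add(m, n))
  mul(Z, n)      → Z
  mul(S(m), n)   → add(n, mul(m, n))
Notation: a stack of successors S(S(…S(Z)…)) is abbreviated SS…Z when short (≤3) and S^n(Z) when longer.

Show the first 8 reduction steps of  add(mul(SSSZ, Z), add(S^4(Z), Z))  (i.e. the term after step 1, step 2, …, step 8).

  start: add(mul(SSSZ, Z), add(S^4(Z), Z))
  [1] add(add(Z, mul(SSZ, Z)), add(S^4(Z), Z))
  [2] add(mul(SSZ, Z), add(S^4(Z), Z))
  [3] add(add(Z, mul(SZ, Z)), add(S^4(Z), Z))
  [4] add(mul(SZ, Z), add(S^4(Z), Z))
  [5] add(add(Z, mul(Z, Z)), add(S^4(Z), Z))
  [6] add(mul(Z, Z), add(S^4(Z), Z))
  [7] add(Z, add(S^4(Z), Z))
  [8] add(S^4(Z), Z)

Answer: after 8 steps: add(S^4(Z), Z)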